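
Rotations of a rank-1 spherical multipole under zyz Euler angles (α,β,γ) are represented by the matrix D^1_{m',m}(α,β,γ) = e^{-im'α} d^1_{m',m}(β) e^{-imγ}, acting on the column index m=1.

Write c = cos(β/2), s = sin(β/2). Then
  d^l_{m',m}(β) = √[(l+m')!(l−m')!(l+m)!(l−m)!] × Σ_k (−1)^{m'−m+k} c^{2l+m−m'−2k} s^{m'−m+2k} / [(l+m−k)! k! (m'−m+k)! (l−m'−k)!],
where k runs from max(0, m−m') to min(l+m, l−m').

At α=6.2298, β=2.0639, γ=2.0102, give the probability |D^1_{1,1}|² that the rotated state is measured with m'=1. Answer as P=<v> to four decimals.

First d^1_{1,1}(β=2.0639), then the phase factors e^{-i(1)α} and e^{-i(1)γ}:
Half-angle: c=0.513146, s=0.858301. N=√(2·1·2·1)=2.000000
The bounds max(0,m−m')=0 and min(l+m,l−m')=0 give 1 term
  k=0: (−1)^0·2.0000/(2)·0.5131^2·0.8583^0 = +0.263319
d^1_{1,1}(2.0639) = +0.263319
|D^1_{1,1}|² = |d^1_{1,1}(β)|² = (+0.263319)² = 0.069337 (the z-rotation phases have unit modulus)

P=0.0693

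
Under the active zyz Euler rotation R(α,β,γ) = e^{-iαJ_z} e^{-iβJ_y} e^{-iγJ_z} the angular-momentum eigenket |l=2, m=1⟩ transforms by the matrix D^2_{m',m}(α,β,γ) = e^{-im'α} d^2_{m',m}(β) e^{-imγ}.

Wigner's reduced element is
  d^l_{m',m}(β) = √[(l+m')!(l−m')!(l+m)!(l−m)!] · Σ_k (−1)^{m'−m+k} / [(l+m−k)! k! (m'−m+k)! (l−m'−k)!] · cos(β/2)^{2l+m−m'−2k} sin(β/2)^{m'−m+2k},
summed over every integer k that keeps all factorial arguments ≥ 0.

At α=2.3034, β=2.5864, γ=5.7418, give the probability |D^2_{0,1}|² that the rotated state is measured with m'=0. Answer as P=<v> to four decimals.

P=0.3010

Split into d^2_{0,1}(β=2.5864) × two z-phases.
With c≡cos(β/2)=0.274045 and s≡sin(β/2)=0.961717, N=[2·2·6·1]^{1/2}=4.898979
k∈{1,2} keeps every argument non-negative
  k=1: (−1)^0·4.8990/(2)·0.2740^3·0.9617^1 = +0.048483
  k=2: (−1)^1·4.8990/(2)·0.2740^1·0.9617^3 = -0.597089
d^2_{0,1}(2.5864) = +0.048483 -0.597089 = -0.548606
|D^2_{0,1}|² = |d^2_{0,1}(β)|² = (-0.548606)² = 0.300969 (the z-rotation phases have unit modulus)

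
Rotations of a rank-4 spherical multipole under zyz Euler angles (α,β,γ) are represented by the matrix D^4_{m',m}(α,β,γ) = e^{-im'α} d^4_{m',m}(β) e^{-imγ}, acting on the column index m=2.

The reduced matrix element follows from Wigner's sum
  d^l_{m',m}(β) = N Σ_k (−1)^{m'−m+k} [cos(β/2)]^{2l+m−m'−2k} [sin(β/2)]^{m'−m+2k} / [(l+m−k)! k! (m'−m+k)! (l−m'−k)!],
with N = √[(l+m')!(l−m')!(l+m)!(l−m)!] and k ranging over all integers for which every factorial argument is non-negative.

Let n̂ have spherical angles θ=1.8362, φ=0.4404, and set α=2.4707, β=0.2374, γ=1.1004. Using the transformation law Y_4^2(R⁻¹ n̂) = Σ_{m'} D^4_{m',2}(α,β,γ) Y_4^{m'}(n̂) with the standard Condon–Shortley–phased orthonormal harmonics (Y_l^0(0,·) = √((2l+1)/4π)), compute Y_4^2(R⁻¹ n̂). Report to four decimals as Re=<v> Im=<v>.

Need the full column D^4_{m',2} for m'=−4..4 at α=2.4707, β=0.2374, γ=1.1004.
cos(β/2)=0.992963, sin(β/2)=0.118421
d^4_{-4,2}: single k=6 term ⇒ +0.000014;  D = +0.000002+0.000014i
d^4_{-3,2}: k∈[5..6] ⇒ +0.000256 -0.000001 = +0.000255;  D = +0.000122-0.000224i
d^4_{-2,2}: k∈[4..6] ⇒ +0.002868 -0.000033 +0.000000 = +0.002835;  D = -0.002610+0.001107i
d^4_{-1,2}: k∈[3..5] ⇒ +0.022671 -0.000484 +0.000001 = +0.022189;  D = +0.021385+0.005916i
d^4_{0,2}: k∈[2..4] ⇒ +0.127521 -0.004837 +0.000026 = +0.122710;  D = -0.072294-0.099153i
d^4_{1,2}: k∈[1..3] ⇒ +0.478189 -0.034007 +0.000322 = +0.444505;  D = -0.018170+0.444133i
d^4_{2,2}: k∈[0..2] ⇒ +0.945074 -0.161303 +0.002868 = +0.786640;  D = +0.513820-0.595643i
d^4_{3,2}: k∈[0..1] ⇒ -0.421723 +0.017995 = -0.403728;  D = +0.396605-0.075503i
d^4_{4,2}: single k=0 term ⇒ +0.071128;  D = +0.062999+0.033020i
Y_4^{m'}(θ=1.8362,φ=0.4404) and Σ D·Y over m':
  (+0.0000+0.0000i)·(-0.0728-0.3768i)  (+0.0001-0.0002i)·(-0.0729+0.2859i)  (-0.0026+0.0011i)·(-0.1028+0.1245i)  (+0.0214+0.0059i)·(+0.2728-0.1286i)  (-0.0723-0.0992i)·(+0.1165+0.0000i)  (-0.0182+0.4441i)·(-0.2728-0.1286i)  (+0.5138-0.5956i)·(-0.1028-0.1245i)  (+0.3966-0.0755i)·(+0.0729+0.2859i)  (+0.0630+0.0330i)·(-0.0728+0.3768i)
Y_4^2(R⁻¹ n̂) = -0.033125-0.005456i

Re=-0.0331 Im=-0.0055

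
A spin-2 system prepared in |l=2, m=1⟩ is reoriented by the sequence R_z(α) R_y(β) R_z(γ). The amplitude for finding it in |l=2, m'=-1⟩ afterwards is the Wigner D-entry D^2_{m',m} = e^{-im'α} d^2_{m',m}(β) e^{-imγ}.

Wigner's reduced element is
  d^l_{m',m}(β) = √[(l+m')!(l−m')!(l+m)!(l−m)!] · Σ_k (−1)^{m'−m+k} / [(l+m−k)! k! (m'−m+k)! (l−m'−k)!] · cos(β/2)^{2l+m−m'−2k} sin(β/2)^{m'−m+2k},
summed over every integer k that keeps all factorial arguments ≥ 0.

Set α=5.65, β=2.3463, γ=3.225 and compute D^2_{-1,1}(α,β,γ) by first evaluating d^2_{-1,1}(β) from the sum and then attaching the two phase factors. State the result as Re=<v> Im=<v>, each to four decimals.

Split into d^2_{-1,1}(β=2.3463) × two z-phases.
c=cos(2.3463/2)=0.387249, s=sin(2.3463/2)=0.921975; N=√[1·6·6·1]=6.000000
The bounds max(0,m−m')=2 and min(l+m,l−m')=3 give 2 terms
  k=2: (−1)^0·6.0000/(2)·0.3872^2·0.9220^2 = +0.382420
  k=3: (−1)^1·6.0000/(6)·0.3872^0·0.9220^4 = -0.722564
d^2_{-1,1}(2.3463) = +0.382420 -0.722564 = -0.340144
Phases: e^{-i·(-1)·5.65}=+0.806147-0.591716i, e^{-i·(1)·3.225}=-0.996524+0.083311i ⇒ D=+0.256485-0.223413i

Re=0.2565 Im=-0.2234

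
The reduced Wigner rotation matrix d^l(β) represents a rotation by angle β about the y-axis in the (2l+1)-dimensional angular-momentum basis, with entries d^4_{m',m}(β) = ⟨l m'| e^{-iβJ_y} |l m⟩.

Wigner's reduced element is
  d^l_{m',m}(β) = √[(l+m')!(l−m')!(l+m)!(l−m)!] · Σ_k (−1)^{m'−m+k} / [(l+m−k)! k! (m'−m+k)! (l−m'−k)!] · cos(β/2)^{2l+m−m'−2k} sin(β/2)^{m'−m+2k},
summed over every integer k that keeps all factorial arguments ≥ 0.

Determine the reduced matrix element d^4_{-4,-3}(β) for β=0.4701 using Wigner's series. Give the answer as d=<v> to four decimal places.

d=0.5419

d^4_{-4,-3}(β=0.4701) via Wigner's sum:
c=cos(0.4701/2)=0.972503, s=sin(0.4701/2)=0.232892; N=√[1·40320·1·5040]=14255.272709
The bounds max(0,m−m')=1 and min(l+m,l−m')=1 give 1 term
  k=1: (−1)^0·14255.2727/(5040)·0.9725^7·0.2329^1 = +0.541919
d^4_{-4,-3}(0.4701) = +0.541919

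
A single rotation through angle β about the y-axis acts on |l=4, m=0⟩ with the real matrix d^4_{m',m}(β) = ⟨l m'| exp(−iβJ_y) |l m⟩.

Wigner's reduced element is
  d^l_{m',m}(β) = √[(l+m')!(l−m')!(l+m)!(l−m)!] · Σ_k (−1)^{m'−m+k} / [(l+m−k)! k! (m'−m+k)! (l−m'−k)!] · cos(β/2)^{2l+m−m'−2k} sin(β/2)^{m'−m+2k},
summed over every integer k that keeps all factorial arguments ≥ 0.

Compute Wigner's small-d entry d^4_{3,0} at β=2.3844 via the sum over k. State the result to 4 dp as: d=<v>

d=0.3484

d^4_{3,0}(β=2.3844) via Wigner's sum:
Half-angle: c=0.369617, s=0.929184. N=√(5040·1·24·24)=1703.830978
k∈{0,1} keeps every argument non-negative
  k=0: (−1)^3·1703.8310/(144)·0.3696^5·0.9292^3 = -0.065483
  k=1: (−1)^4·1703.8310/(144)·0.3696^3·0.9292^5 = +0.413836
d^4_{3,0}(2.3844) = -0.065483 +0.413836 = +0.348353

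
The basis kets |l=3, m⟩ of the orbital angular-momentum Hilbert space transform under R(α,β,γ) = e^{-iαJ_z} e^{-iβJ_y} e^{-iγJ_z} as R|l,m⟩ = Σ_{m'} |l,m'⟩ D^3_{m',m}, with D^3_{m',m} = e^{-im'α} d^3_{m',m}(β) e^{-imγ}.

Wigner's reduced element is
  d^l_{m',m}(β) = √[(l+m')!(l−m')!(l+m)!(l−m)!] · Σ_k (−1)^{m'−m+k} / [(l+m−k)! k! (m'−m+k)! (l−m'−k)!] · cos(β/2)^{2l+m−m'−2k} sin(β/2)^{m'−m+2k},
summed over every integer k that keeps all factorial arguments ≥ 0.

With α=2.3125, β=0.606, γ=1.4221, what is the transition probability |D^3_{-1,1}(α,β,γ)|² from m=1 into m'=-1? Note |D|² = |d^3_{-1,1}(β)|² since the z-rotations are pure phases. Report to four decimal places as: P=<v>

First d^3_{-1,1}(β=0.606), then the phase factors e^{-i(-1)α} and e^{-i(1)γ}:
With c≡cos(β/2)=0.954446 and s≡sin(β/2)=0.298385, N=[2·24·24·2]^{1/2}=48.000000
k∈{2,3,4} keeps every argument non-negative
  k=2: (−1)^0·48.0000/(8)·0.9544^4·0.2984^2 = +0.443312
  k=3: (−1)^1·48.0000/(6)·0.9544^2·0.2984^4 = -0.057770
  k=4: (−1)^2·48.0000/(48)·0.9544^0·0.2984^6 = +0.000706
d^3_{-1,1}(0.606) = +0.443312 -0.057770 +0.000706 = +0.386248
|D^3_{-1,1}|² = |d^3_{-1,1}(β)|² = (+0.386248)² = 0.149188 (the z-rotation phases have unit modulus)

P=0.1492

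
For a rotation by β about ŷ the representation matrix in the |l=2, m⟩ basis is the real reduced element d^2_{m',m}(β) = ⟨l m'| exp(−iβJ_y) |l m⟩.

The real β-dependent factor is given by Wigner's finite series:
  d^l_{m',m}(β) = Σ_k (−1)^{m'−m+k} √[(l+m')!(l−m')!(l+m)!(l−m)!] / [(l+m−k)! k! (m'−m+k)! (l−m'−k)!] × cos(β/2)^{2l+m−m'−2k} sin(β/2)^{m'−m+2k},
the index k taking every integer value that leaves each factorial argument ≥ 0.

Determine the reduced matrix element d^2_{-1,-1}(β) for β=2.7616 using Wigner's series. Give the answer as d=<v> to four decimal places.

d^2_{-1,-1}(β=2.7616) via Wigner's sum:
Half-angle: c=0.188855, s=0.982005. N=√(1·6·1·6)=6.000000
Admissible k: 0..1 (factorial args all ≥0)
  k=0: (−1)^0·6.0000/(6)·0.1889^4·0.9820^0 = +0.001272
  k=1: (−1)^1·6.0000/(2)·0.1889^2·0.9820^2 = -0.103183
d^2_{-1,-1}(2.7616) = +0.001272 -0.103183 = -0.101911

d=-0.1019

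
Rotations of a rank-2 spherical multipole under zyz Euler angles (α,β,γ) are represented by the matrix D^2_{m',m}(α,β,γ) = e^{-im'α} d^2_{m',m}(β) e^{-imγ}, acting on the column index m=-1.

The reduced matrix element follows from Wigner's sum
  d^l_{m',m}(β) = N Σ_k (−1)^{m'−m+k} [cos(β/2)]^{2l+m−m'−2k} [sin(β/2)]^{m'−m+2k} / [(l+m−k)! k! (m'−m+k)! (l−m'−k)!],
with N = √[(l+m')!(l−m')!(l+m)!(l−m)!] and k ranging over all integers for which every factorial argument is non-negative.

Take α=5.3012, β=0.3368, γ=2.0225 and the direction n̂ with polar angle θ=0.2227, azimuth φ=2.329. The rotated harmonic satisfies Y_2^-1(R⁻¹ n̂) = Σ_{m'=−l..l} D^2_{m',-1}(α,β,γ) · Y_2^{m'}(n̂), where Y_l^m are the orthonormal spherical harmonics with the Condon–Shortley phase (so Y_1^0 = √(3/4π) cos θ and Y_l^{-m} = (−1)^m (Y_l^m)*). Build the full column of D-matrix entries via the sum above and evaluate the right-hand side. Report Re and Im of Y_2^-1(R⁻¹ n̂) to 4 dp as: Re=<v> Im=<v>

Re=0.1291 Im=-0.3219

Need the full column D^2_{m',-1} for m'=−2..2 at α=5.3012, β=0.3368, γ=2.0225.
cos(β/2)=0.985854, sin(β/2)=0.167605
d^2_{-2,-1}: single k=1 term ⇒ +0.321185;  D = +0.320635+0.018788i
d^2_{-1,-1}: k∈[0..1] ⇒ +0.944606 -0.081907 = +0.862699;  D = +0.436333+0.744220i
d^2_{0,-1}: k∈[0..1] ⇒ -0.393370 +0.011370 = -0.382000;  D = +0.166743-0.343687i
d^2_{1,-1}: k∈[0..1] ⇒ +0.081907 -0.000789 = +0.081118;  D = -0.080357+0.011087i
d^2_{2,-1}: single k=0 term ⇒ -0.009283;  D = +0.006163+0.006943i
Y_2^{m'}(θ=0.2227,φ=2.329) and Σ D·Y over m':
  (+0.3206+0.0188i)·(-0.0010+0.0188i)  (+0.4363+0.7442i)·(-0.1144-0.1208i)  (+0.1667-0.3437i)·(+0.5846+0.0000i)  (-0.0804+0.0111i)·(+0.1144-0.1208i)  (+0.0062+0.0069i)·(-0.0010-0.0188i)
Y_2^-1(R⁻¹ n̂) = +0.129063-0.321943i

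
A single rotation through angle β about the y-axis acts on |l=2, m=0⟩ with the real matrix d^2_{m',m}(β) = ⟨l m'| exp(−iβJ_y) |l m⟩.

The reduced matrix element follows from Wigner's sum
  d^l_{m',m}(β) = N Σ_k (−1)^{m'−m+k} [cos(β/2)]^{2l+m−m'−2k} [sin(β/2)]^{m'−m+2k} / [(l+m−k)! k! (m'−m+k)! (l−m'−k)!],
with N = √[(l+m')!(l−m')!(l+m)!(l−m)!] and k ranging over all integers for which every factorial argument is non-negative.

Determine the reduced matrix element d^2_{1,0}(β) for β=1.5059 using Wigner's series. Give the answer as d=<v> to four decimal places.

d^2_{1,0}(β=1.5059) via Wigner's sum:
c=cos(1.5059/2)=0.729675, s=sin(1.5059/2)=0.683794; N=√[6·1·2·2]=4.898979
The bounds max(0,m−m')=0 and min(l+m,l−m')=1 give 2 terms
  k=0: (−1)^1·4.8990/(2)·0.7297^3·0.6838^1 = -0.650713
  k=1: (−1)^2·4.8990/(2)·0.7297^1·0.6838^3 = +0.571454
d^2_{1,0}(1.5059) = -0.650713 +0.571454 = -0.079258

d=-0.0793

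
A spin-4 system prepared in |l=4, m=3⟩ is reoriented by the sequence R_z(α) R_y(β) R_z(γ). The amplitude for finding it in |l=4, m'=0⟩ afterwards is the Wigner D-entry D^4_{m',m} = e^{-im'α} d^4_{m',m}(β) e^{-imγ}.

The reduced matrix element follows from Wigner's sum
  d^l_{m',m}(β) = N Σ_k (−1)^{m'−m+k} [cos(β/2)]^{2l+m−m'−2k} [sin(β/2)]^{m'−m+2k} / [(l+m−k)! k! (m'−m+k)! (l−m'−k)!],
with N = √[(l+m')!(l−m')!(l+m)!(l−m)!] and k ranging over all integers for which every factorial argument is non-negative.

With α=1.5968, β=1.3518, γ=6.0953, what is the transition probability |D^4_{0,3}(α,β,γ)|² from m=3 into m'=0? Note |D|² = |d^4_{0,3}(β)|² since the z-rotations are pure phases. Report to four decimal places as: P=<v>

P=0.0893

Split into d^4_{0,3}(β=1.3518) × two z-phases.
c=cos(1.3518/2)=0.780144, s=sin(1.3518/2)=0.625600; N=√[24·24·5040·1]=1703.830978
k∈{3,4} keeps every argument non-negative
  k=3: (−1)^0·1703.8310/(144)·0.7801^5·0.6256^3 = +0.837198
  k=4: (−1)^1·1703.8310/(144)·0.7801^3·0.6256^5 = -0.538358
d^4_{0,3}(1.3518) = +0.837198 -0.538358 = +0.298840
|D^4_{0,3}|² = |d^4_{0,3}(β)|² = (+0.298840)² = 0.089305 (the z-rotation phases have unit modulus)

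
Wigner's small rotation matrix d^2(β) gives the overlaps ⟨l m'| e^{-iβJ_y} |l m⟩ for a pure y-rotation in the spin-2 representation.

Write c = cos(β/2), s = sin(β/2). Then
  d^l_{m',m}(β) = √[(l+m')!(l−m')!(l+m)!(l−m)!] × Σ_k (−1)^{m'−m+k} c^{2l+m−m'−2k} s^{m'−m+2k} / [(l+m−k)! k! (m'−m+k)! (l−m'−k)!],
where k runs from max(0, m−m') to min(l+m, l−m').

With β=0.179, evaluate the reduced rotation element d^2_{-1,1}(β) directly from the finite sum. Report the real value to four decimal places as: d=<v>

d=0.0237

d^2_{-1,1}(β=0.179) via Wigner's sum:
With c≡cos(β/2)=0.995998 and s≡sin(β/2)=0.089381, N=[1·6·6·1]^{1/2}=6.000000
The bounds max(0,m−m')=2 and min(l+m,l−m')=3 give 2 terms
  k=2: (−1)^0·6.0000/(2)·0.9960^2·0.0894^2 = +0.023775
  k=3: (−1)^1·6.0000/(6)·0.9960^0·0.0894^4 = -0.000064
d^2_{-1,1}(0.179) = +0.023775 -0.000064 = +0.023711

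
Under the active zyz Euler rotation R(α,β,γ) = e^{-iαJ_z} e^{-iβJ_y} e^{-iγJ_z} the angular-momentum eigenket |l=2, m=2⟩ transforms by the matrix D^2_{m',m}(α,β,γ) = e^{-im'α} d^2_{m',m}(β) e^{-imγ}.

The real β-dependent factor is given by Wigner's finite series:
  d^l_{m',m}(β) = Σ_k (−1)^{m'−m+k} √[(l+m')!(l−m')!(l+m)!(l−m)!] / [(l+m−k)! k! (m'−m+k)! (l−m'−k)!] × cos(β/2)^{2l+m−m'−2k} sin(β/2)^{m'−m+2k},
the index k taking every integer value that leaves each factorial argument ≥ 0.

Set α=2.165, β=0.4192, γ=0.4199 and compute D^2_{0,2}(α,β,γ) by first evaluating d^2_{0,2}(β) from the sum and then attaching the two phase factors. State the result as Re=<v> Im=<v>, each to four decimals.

Re=0.0677 Im=-0.0755

First d^2_{0,2}(β=0.4192), then the phase factors e^{-i(0)α} and e^{-i(2)γ}:
With c≡cos(β/2)=0.978114 and s≡sin(β/2)=0.208069, N=[2·2·24·1]^{1/2}=9.797959
k: max(0,(2)−(0))=2 … min(2+(2),2−(0))=2
  k=2: (−1)^0·9.7980/(4)·0.9781^2·0.2081^2 = +0.101454
d^2_{0,2}(0.4192) = +0.101454
Phases: e^{-i·(0)·2.165}=+1.000000+0.000000i, e^{-i·(2)·0.4199}=+0.667612-0.744510i ⇒ D=+0.067732-0.075533i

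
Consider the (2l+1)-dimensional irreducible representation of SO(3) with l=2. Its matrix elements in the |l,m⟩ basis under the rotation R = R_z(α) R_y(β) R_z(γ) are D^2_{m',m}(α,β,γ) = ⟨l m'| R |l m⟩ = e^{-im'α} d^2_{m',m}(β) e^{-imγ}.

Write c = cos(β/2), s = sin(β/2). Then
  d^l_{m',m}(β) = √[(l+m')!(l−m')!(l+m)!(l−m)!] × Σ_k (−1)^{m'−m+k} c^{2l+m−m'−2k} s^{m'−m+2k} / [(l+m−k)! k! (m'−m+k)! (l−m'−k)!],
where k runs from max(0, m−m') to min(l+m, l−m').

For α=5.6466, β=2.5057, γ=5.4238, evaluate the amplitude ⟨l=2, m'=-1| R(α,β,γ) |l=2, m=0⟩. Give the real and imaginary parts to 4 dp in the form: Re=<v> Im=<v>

Split into d^2_{-1,0}(β=2.5057) × two z-phases.
Half-angle: c=0.312616, s=0.949879. N=√(1·6·2·2)=4.898979
k∈{1,2} keeps every argument non-negative
  k=1: (−1)^0·4.8990/(2)·0.3126^3·0.9499^1 = +0.071085
  k=2: (−1)^1·4.8990/(2)·0.3126^1·0.9499^3 = -0.656286
d^2_{-1,0}(2.5057) = +0.071085 -0.656286 = -0.585200
D = (+0.804130-0.594453i)·(-0.585200)·(+1.000000+0.000000i) = -0.470577+0.347874i

Re=-0.4706 Im=0.3479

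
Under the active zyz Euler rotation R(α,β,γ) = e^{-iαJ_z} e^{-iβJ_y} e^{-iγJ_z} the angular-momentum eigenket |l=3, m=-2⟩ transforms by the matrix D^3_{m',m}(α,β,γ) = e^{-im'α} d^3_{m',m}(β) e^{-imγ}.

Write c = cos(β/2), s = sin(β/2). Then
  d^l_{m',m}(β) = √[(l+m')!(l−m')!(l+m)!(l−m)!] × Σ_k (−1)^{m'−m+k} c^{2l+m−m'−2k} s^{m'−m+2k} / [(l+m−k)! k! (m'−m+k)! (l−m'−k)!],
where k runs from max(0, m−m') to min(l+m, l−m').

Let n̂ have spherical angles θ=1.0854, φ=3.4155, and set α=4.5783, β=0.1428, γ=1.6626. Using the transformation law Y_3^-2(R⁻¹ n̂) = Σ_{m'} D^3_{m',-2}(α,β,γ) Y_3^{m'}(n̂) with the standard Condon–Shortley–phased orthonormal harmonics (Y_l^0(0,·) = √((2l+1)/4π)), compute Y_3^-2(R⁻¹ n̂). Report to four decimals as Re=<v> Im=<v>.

Need the full column D^3_{m',-2} for m'=−3..3 at α=4.5783, β=0.1428, γ=1.6626.
cos(β/2)=0.997452, sin(β/2)=0.071339
d^3_{-3,-2}: single k=1 term ⇒ +0.172530;  D = -0.037425-0.168422i
d^3_{-2,-2}: k∈[0..1] ⇒ +0.984810 -0.025188 = +0.959621;  D = +0.956192-0.081059i
d^3_{-1,-2}: k∈[0..1] ⇒ -0.222735 +0.002279 = -0.220457;  D = +0.010912-0.220187i
d^3_{0,-2}: k∈[0..1] ⇒ +0.027592 -0.000141 = +0.027451;  D = -0.026990-0.005012i
d^3_{1,-2}: k∈[0..1] ⇒ -0.002279 +0.000006 = -0.002273;  D = -0.000710+0.002159i
d^3_{2,-2}: k∈[0..1] ⇒ +0.000129 -0.000000 = +0.000129;  D = +0.000116+0.000056i
d^3_{3,-2}: single k=0 term ⇒ -0.000005;  D = +0.000002-0.000004i
Y_3^{m'}(θ=1.0854,φ=3.4155) and Σ D·Y over m':
  (-0.0374-0.1684i)·(-0.1966+0.2114i)  (+0.9562-0.0811i)·(+0.3184-0.1943i)  (+0.0109-0.2202i)·(-0.0243+0.0068i)  (-0.0270-0.0050i)·(-0.3328+0.0000i)  (-0.0007+0.0022i)·(+0.0243+0.0068i)  (+0.0001+0.0001i)·(+0.3184+0.1943i)  (+0.0000-0.0000i)·(+0.1966+0.2114i)
Y_3^-2(R⁻¹ n̂) = +0.341923-0.179196i

Re=0.3419 Im=-0.1792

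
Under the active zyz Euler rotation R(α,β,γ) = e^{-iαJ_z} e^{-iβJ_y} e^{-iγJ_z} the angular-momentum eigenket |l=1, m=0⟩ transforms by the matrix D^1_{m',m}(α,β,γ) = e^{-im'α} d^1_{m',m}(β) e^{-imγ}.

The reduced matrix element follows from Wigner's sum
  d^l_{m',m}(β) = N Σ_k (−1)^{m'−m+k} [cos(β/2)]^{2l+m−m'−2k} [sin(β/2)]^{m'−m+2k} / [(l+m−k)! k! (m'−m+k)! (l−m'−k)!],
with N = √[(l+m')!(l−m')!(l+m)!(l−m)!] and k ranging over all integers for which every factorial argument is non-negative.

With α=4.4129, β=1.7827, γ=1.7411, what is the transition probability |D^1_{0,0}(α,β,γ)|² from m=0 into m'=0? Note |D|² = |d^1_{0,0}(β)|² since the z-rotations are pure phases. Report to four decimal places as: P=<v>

P=0.0442

Split into d^1_{0,0}(β=1.7827) × two z-phases.
c=cos(1.7827/2)=0.628362, s=sin(1.7827/2)=0.777921; N=√[1·1·1·1]=1.000000
k: max(0,(0)−(0))=0 … min(1+(0),1−(0))=1
  k=0: (−1)^0·1.0000/(1)·0.6284^2·0.7779^0 = +0.394839
  k=1: (−1)^1·1.0000/(1)·0.6284^0·0.7779^2 = -0.605161
d^1_{0,0}(1.7827) = +0.394839 -0.605161 = -0.210321
|D^1_{0,0}|² = |d^1_{0,0}(β)|² = (-0.210321)² = 0.044235 (the z-rotation phases have unit modulus)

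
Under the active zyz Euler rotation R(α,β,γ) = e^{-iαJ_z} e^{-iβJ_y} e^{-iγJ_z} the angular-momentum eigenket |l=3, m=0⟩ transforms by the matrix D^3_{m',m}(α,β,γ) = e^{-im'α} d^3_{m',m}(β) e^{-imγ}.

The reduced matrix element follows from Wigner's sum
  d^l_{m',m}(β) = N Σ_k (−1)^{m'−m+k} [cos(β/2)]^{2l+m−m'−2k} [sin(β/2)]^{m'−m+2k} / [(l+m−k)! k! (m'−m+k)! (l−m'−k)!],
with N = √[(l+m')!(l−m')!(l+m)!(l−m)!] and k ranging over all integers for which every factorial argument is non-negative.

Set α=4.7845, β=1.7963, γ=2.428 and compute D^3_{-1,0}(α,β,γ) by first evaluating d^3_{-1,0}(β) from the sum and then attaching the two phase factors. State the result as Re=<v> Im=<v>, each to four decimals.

First d^3_{-1,0}(β=1.7963), then the phase factors e^{-i(-1)α} and e^{-i(0)γ}:
With c≡cos(β/2)=0.623058 and s≡sin(β/2)=0.782176, N=[2·24·6·6]^{1/2}=41.569219
Admissible k: 1..3 (factorial args all ≥0)
  k=1: (−1)^0·41.5692/(12)·0.6231^5·0.7822^1 = +0.254412
  k=2: (−1)^1·41.5692/(4)·0.6231^3·0.7822^3 = -1.202846
  k=3: (−1)^2·41.5692/(12)·0.6231^1·0.7822^5 = +0.631888
d^3_{-1,0}(1.7963) = +0.254412 -1.202846 +0.631888 = -0.316546
Attach z-rotation phases: D = e^{-i(-1)(4.7845)}·(-0.316546)·e^{-i(0)(2.428)} = -0.022807+0.315723i

Re=-0.0228 Im=0.3157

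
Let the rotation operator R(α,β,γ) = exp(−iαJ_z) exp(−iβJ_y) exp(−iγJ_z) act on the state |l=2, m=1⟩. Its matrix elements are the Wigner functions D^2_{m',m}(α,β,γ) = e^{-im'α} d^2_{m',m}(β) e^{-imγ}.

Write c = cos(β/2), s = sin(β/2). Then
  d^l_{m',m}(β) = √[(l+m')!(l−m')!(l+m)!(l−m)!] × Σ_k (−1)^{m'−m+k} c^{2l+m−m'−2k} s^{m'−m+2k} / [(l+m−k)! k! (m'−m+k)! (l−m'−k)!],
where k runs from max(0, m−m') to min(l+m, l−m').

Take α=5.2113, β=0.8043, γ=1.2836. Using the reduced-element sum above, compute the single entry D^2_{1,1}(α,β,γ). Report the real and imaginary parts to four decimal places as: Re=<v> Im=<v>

Re=0.3206 Im=-0.0689

Split into d^2_{1,1}(β=0.8043) × two z-phases.
c=cos(0.8043/2)=0.920222, s=sin(0.8043/2)=0.391398; N=√[6·1·6·1]=6.000000
k∈{0,1} keeps every argument non-negative
  k=0: (−1)^0·6.0000/(6)·0.9202^4·0.3914^0 = +0.717083
  k=1: (−1)^1·6.0000/(2)·0.9202^2·0.3914^2 = -0.389173
d^2_{1,1}(0.8043) = +0.717083 -0.389173 = +0.327910
Phases: e^{-i·(1)·5.2113}=+0.478470+0.878104i, e^{-i·(1)·1.2836}=+0.283265-0.959042i ⇒ D=+0.320589-0.068906i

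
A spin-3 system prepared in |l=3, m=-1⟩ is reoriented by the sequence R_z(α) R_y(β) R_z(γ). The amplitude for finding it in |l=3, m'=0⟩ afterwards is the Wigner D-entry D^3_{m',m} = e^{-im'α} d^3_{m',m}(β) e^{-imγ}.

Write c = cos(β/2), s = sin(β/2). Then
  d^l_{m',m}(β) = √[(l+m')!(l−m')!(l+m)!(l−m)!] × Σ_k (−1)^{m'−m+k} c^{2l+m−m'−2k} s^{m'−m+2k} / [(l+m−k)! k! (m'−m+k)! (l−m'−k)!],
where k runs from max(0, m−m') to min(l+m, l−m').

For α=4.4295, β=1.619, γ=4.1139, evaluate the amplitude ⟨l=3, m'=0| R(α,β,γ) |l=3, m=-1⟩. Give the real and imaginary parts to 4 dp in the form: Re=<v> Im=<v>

First d^3_{0,-1}(β=1.619), then the phase factors e^{-i(0)α} and e^{-i(-1)γ}:
c=cos(1.619/2)=0.689860, s=sin(1.619/2)=0.723942; N=√[6·6·2·24]=41.569219
Admissible k: 0..2 (factorial args all ≥0)
  k=0: (−1)^1·41.5692/(12)·0.6899^5·0.7239^1 = -0.391833
  k=1: (−1)^2·41.5692/(4)·0.6899^3·0.7239^3 = +1.294517
  k=2: (−1)^3·41.5692/(12)·0.6899^1·0.7239^5 = -0.475195
d^3_{0,-1}(1.619) = -0.391833 +1.294517 -0.475195 = +0.427489
Attach z-rotation phases: D = e^{-i(0)(4.4295)}·(+0.427489)·e^{-i(-1)(4.1139)} = -0.240845-0.353186i

Re=-0.2408 Im=-0.3532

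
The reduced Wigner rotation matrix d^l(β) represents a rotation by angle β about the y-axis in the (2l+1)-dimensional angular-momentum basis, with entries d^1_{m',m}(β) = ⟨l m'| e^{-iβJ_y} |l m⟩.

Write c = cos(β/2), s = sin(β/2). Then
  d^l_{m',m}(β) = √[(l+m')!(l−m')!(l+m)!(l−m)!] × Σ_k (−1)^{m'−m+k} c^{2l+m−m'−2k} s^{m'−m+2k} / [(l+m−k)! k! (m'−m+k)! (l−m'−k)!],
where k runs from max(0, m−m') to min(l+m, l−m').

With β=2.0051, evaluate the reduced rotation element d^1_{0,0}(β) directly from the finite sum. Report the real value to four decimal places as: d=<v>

d^1_{0,0}(β=2.0051) via Wigner's sum:
Half-angle: c=0.538155, s=0.842846. N=√(1·1·1·1)=1.000000
k∈{0,1} keeps every argument non-negative
  k=0: (−1)^0·1.0000/(1)·0.5382^2·0.8428^0 = +0.289611
  k=1: (−1)^1·1.0000/(1)·0.5382^0·0.8428^2 = -0.710389
d^1_{0,0}(2.0051) = +0.289611 -0.710389 = -0.420779

d=-0.4208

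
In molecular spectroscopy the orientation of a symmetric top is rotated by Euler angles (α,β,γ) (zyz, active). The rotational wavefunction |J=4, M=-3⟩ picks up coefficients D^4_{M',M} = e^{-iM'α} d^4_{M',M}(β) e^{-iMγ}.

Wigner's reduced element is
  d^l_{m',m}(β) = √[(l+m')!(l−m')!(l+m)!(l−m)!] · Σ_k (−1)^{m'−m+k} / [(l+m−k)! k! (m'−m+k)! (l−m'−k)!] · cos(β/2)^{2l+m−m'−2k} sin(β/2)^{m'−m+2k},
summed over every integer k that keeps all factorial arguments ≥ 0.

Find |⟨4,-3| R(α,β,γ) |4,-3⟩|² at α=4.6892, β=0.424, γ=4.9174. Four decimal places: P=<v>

First d^4_{-3,-3}(β=0.424), then the phase factors e^{-i(-3)α} and e^{-i(-3)γ}:
c=cos(0.424/2)=0.977612, s=sin(0.424/2)=0.210416; N=√[1·5040·1·5040]=5040.000000
Admissible k: 0..1 (factorial args all ≥0)
  k=0: (−1)^0·5040.0000/(5040)·0.9776^8·0.2104^0 = +0.834319
  k=1: (−1)^1·5040.0000/(720)·0.9776^6·0.2104^2 = -0.270553
d^4_{-3,-3}(0.424) = +0.834319 -0.270553 = +0.563766
|D^4_{-3,-3}|² = |d^4_{-3,-3}(β)|² = (+0.563766)² = 0.317832 (the z-rotation phases have unit modulus)

P=0.3178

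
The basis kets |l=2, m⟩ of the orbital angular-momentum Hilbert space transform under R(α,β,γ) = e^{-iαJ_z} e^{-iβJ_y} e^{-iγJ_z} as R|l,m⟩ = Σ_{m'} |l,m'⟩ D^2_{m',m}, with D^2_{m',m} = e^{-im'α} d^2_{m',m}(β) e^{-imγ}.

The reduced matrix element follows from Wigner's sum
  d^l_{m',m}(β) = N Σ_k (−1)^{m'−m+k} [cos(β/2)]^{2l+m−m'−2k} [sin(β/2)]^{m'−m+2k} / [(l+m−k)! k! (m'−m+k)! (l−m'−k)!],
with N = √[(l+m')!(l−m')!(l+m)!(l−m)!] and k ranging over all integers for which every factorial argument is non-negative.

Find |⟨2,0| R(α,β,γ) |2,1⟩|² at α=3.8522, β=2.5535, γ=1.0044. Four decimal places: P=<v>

P=0.3196

First d^2_{0,1}(β=2.5535), then the phase factors e^{-i(0)α} and e^{-i(1)γ}:
Half-angle: c=0.289827, s=0.957079. N=√(2·2·6·1)=4.898979
The bounds max(0,m−m')=1 and min(l+m,l−m')=2 give 2 terms
  k=1: (−1)^0·4.8990/(2)·0.2898^3·0.9571^1 = +0.057074
  k=2: (−1)^1·4.8990/(2)·0.2898^1·0.9571^3 = -0.622384
d^2_{0,1}(2.5535) = +0.057074 -0.622384 = -0.565309
|D^2_{0,1}|² = |d^2_{0,1}(β)|² = (-0.565309)² = 0.319575 (the z-rotation phases have unit modulus)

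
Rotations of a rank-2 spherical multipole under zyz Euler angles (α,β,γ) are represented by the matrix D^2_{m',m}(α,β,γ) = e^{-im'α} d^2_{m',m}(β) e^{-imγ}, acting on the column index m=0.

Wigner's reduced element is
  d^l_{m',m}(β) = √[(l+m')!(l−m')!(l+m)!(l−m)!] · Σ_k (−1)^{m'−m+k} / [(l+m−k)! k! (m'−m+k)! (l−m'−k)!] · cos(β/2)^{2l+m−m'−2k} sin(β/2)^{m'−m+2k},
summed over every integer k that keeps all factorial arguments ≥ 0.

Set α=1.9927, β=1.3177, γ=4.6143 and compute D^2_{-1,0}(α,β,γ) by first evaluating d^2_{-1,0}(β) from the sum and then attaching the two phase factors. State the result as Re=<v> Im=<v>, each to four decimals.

Re=-0.1216 Im=0.2709

Split into d^2_{-1,0}(β=1.3177) × two z-phases.
With c≡cos(β/2)=0.790697 and s≡sin(β/2)=0.612208, N=[1·6·2·2]^{1/2}=4.898979
Admissible k: 1..2 (factorial args all ≥0)
  k=1: (−1)^0·4.8990/(2)·0.7907^3·0.6122^1 = +0.741318
  k=2: (−1)^1·4.8990/(2)·0.7907^1·0.6122^3 = -0.444409
d^2_{-1,0}(1.3177) = +0.741318 -0.444409 = +0.296909
Phases: e^{-i·(-1)·1.9927}=-0.409498+0.912311i, e^{-i·(0)·4.6143}=+1.000000+0.000000i ⇒ D=-0.121584+0.270874i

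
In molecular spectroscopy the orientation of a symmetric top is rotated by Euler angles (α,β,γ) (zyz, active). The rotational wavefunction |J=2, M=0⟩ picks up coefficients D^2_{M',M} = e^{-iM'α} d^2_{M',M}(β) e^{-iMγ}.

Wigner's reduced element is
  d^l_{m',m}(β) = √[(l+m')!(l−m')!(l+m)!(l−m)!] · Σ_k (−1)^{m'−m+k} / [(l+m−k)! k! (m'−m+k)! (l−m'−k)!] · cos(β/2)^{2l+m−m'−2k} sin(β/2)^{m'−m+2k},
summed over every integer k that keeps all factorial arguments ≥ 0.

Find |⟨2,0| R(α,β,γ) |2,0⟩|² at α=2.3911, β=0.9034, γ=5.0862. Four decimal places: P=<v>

P=0.0056

D^2_{0,0}(2.3911,0.9034,5.0862) = e^{-i·0·2.3911}·d^2_{0,0}(0.9034)·e^{-i·0·5.0862}. Compute d first:
With c≡cos(β/2)=0.899706 and s≡sin(β/2)=0.436496, N=[2·2·2·2]^{1/2}=4.000000
The bounds max(0,m−m')=0 and min(l+m,l−m')=2 give 3 terms
  k=0: (−1)^0·4.0000/(4)·0.8997^4·0.4365^0 = +0.655244
  k=1: (−1)^1·4.0000/(1)·0.8997^2·0.4365^2 = -0.616909
  k=2: (−1)^2·4.0000/(4)·0.8997^0·0.4365^4 = +0.036301
d^2_{0,0}(0.9034) = +0.655244 -0.616909 +0.036301 = +0.074636
|D^2_{0,0}|² = |d^2_{0,0}(β)|² = (+0.074636)² = 0.005571 (the z-rotation phases have unit modulus)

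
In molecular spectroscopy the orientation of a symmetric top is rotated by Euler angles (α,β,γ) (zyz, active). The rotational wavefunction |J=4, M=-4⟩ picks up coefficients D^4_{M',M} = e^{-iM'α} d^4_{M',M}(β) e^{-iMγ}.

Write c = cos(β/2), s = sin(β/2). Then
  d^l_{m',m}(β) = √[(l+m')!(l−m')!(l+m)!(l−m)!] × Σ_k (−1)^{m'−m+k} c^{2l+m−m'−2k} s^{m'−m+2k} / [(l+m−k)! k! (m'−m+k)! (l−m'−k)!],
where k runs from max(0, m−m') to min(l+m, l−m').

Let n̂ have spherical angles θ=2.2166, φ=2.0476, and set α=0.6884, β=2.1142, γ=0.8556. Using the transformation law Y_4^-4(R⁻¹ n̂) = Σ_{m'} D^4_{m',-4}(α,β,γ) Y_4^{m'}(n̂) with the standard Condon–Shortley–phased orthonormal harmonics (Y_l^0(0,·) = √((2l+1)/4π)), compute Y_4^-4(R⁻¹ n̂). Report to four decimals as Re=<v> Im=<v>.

Re=0.1830 Im=-0.2098

Need the full column D^4_{m',-4} for m'=−4..4 at α=0.6884, β=2.1142, γ=0.8556.
cos(β/2)=0.491400, sin(β/2)=0.870934
d^4_{-4,-4}: single k=0 term ⇒ +0.003400;  D = +0.003380-0.000364i
d^4_{-3,-4}: single k=0 term ⇒ -0.017044;  D = -0.011929+0.012174i
d^4_{-2,-4}: single k=0 term ⇒ +0.056514;  D = +0.004900-0.056302i
d^4_{-1,-4}: single k=0 term ⇒ -0.141653;  D = +0.080169+0.116784i
d^4_{0,-4}: single k=0 term ⇒ +0.280692;  D = -0.269698-0.077789i
d^4_{1,-4}: single k=0 term ⇒ -0.444965;  D = +0.408512-0.176384i
d^4_{2,-4}: single k=0 term ⇒ +0.557649;  D = -0.254937+0.495963i
d^4_{3,-4}: single k=0 term ⇒ -0.528296;  D = -0.111986-0.516290i
d^4_{4,-4}: single k=0 term ⇒ +0.331041;  D = +0.259724+0.205261i
Y_4^{m'}(θ=2.2166,φ=2.0476) and Σ D·Y over m':
  (+0.0034-0.0004i)·(-0.0594-0.1699i)  (-0.0119+0.0122i)·(-0.3799-0.0537i)  (+0.0049-0.0563i)·(-0.1896+0.2672i)  (+0.0802+0.1168i)·(-0.0485-0.0938i)  (-0.2697-0.0778i)·(-0.3464+0.0000i)  (+0.4085-0.1764i)·(+0.0485-0.0938i)  (-0.2549+0.4960i)·(-0.1896-0.2672i)  (-0.1120-0.5163i)·(+0.3799-0.0537i)  (+0.2597+0.2053i)·(-0.0594+0.1699i)
Y_4^-4(R⁻¹ n̂) = +0.183042-0.209805i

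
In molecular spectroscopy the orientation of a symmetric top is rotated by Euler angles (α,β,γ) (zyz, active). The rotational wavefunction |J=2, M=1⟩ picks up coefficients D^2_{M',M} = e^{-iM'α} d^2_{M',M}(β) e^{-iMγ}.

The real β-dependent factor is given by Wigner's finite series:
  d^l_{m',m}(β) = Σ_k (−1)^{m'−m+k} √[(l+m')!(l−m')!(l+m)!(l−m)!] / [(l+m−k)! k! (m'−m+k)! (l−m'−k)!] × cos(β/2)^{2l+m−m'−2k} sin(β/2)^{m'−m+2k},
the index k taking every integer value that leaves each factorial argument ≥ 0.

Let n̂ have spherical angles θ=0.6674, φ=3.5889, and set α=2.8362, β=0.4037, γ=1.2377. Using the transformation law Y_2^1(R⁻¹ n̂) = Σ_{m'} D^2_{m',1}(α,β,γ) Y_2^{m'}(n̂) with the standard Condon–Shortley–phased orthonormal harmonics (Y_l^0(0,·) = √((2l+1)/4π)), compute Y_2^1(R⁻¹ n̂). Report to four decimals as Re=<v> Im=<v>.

Need the full column D^2_{m',1} for m'=−2..2 at α=2.8362, β=0.4037, γ=1.2377.
cos(β/2)=0.979697, sin(β/2)=0.200482
d^2_{-2,1}: single k=3 term ⇒ +0.015789;  D = -0.004328-0.015184i
d^2_{-1,1}: k∈[2..3] ⇒ +0.115733 -0.001615 = +0.114117;  D = -0.003161+0.114074i
d^2_{0,1}: k∈[1..2] ⇒ +0.461771 -0.019337 = +0.442434;  D = +0.144663-0.418116i
d^2_{1,1}: k∈[0..1] ⇒ +0.921229 -0.115733 = +0.805497;  D = -0.480062+0.646811i
d^2_{2,1}: single k=0 term ⇒ -0.377035;  D = -0.305338+0.221187i
Y_2^{m'}(θ=0.6674,φ=3.5889) and Σ D·Y over m':
  (-0.0043-0.0152i)·(+0.0926-0.1154i)  (-0.0032+0.1141i)·(-0.3386+0.1624i)  (+0.1447-0.4181i)·(+0.2683+0.0000i)  (-0.4801+0.6468i)·(+0.3386+0.1624i)  (-0.3053+0.2212i)·(+0.0926+0.1154i)
Y_2^1(R⁻¹ n̂) = -0.302236-0.025953i

Re=-0.3022 Im=-0.0260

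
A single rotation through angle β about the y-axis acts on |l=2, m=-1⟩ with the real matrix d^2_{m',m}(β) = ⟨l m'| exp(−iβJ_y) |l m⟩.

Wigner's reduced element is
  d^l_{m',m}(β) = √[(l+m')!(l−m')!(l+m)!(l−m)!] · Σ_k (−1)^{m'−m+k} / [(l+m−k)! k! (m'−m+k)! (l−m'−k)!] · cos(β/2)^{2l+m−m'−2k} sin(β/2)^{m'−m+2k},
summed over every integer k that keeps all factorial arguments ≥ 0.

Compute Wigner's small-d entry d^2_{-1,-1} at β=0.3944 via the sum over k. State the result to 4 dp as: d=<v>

d=0.8140

d^2_{-1,-1}(β=0.3944) via Wigner's sum:
With c≡cos(β/2)=0.980619 and s≡sin(β/2)=0.195924, N=[1·6·1·6]^{1/2}=6.000000
k∈{0,1} keeps every argument non-negative
  k=0: (−1)^0·6.0000/(6)·0.9806^4·0.1959^0 = +0.924701
  k=1: (−1)^1·6.0000/(2)·0.9806^2·0.1959^2 = -0.110739
d^2_{-1,-1}(0.3944) = +0.924701 -0.110739 = +0.813962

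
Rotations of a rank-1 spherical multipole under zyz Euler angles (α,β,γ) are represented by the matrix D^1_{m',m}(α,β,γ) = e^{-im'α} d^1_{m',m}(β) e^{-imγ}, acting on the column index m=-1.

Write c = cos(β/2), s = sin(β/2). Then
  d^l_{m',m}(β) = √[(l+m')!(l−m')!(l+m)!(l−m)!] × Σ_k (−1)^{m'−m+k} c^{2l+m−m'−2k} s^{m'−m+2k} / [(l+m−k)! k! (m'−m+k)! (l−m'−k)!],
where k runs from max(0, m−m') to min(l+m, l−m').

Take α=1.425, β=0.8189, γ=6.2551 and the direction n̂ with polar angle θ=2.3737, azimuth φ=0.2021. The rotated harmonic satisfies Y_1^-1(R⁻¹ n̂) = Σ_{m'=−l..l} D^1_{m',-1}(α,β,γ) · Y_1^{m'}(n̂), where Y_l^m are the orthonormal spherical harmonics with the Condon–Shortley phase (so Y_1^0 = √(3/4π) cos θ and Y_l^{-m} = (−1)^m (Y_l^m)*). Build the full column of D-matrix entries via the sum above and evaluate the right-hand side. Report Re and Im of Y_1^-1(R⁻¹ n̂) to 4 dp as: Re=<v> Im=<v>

Re=0.2437 Im=0.2189

Need the full column D^1_{m',-1} for m'=−1..1 at α=1.425, β=0.8189, γ=6.2551.
cos(β/2)=0.917340, sin(β/2)=0.398105
d^1_{-1,-1}: single k=0 term ⇒ +0.841513;  D = +0.145587+0.828823i
d^1_{0,-1}: single k=0 term ⇒ -0.516467;  D = -0.516264+0.014503i
d^1_{1,-1}: single k=0 term ⇒ +0.158487;  D = +0.018613-0.157391i
Y_1^{m'}(θ=2.3737,φ=0.2021) and Σ D·Y over m':
  (+0.1456+0.8288i)·(+0.2351-0.0482i)  (-0.5163+0.0145i)·(-0.3515+0.0000i)  (+0.0186-0.1574i)·(-0.2351-0.0482i)
Y_1^-1(R⁻¹ n̂) = +0.243657+0.218854i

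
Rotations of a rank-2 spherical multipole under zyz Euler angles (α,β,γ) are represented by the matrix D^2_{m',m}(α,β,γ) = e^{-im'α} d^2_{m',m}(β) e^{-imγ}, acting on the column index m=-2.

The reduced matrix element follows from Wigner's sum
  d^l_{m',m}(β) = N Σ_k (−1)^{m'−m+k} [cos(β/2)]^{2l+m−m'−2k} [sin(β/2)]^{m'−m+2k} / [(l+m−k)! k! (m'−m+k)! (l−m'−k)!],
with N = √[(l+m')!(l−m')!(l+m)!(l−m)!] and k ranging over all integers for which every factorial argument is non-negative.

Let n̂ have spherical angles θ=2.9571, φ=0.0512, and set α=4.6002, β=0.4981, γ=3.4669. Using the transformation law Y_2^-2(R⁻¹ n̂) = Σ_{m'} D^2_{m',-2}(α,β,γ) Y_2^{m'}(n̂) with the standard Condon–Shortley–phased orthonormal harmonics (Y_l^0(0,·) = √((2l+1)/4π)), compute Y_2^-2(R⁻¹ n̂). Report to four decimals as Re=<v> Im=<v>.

Re=0.0879 Im=-0.0110

Need the full column D^2_{m',-2} for m'=−2..2 at α=4.6002, β=0.4981, γ=3.4669.
cos(β/2)=0.969147, sin(β/2)=0.246483
d^2_{-2,-2}: single k=0 term ⇒ +0.882183;  D = -0.803252-0.364736i
d^2_{-1,-2}: single k=0 term ⇒ -0.448732;  D = -0.230103+0.385244i
d^2_{0,-2}: single k=0 term ⇒ +0.139775;  D = +0.111221+0.084658i
d^2_{1,-2}: single k=0 term ⇒ -0.029026;  D = +0.020055-0.020983i
d^2_{2,-2}: single k=0 term ⇒ +0.003691;  D = -0.002366-0.002833i
Y_2^{m'}(θ=2.9571,φ=0.0512) and Σ D·Y over m':
  (-0.8033-0.3647i)·(+0.0129-0.0013i)  (-0.2301+0.3852i)·(-0.1391+0.0071i)  (+0.1112+0.0847i)·(+0.5989+0.0000i)  (+0.0201-0.0210i)·(+0.1391+0.0071i)  (-0.0024-0.0028i)·(+0.0129+0.0013i)
Y_2^-2(R⁻¹ n̂) = +0.087925-0.011001i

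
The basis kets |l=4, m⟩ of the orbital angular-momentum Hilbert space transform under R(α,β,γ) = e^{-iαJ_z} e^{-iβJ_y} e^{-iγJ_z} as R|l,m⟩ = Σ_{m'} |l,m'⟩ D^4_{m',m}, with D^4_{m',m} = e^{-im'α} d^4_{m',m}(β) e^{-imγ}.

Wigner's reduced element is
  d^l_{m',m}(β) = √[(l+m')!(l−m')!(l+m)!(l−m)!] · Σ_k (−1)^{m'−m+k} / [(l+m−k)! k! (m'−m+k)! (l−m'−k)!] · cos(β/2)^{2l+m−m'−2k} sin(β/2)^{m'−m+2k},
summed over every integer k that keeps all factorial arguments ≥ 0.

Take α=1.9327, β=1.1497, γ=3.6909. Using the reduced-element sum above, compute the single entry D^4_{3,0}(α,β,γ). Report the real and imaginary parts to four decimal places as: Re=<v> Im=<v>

Re=-0.4065 Im=-0.2143

First d^4_{3,0}(β=1.1497), then the phase factors e^{-i(3)α} and e^{-i(0)γ}:
With c≡cos(β/2)=0.839274 and s≡sin(β/2)=0.543709, N=[5040·1·24·24]^{1/2}=1703.830978
k∈{0,1} keeps every argument non-negative
  k=0: (−1)^3·1703.8310/(144)·0.8393^5·0.5437^3 = -0.791921
  k=1: (−1)^4·1703.8310/(144)·0.8393^3·0.5437^5 = +0.332359
d^4_{3,0}(1.1497) = -0.791921 +0.332359 = -0.459562
Phases: e^{-i·(3)·1.9327}=+0.884635+0.466284i, e^{-i·(0)·3.6909}=+1.000000+0.000000i ⇒ D=-0.406545-0.214286i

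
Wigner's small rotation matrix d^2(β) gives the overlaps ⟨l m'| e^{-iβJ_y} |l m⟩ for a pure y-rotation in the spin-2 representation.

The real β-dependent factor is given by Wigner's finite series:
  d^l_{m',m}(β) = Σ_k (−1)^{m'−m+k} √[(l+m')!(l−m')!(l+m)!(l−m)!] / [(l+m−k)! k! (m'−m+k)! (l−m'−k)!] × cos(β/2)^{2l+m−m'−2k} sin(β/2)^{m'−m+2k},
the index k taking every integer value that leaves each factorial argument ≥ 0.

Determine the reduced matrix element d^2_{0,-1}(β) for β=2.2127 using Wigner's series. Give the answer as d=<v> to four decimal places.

d^2_{0,-1}(β=2.2127) via Wigner's sum:
With c≡cos(β/2)=0.447928 and s≡sin(β/2)=0.894070, N=[2·2·1·6]^{1/2}=4.898979
k∈{0,1} keeps every argument non-negative
  k=0: (−1)^1·4.8990/(2)·0.4479^3·0.8941^1 = -0.196821
  k=1: (−1)^2·4.8990/(2)·0.4479^1·0.8941^3 = +0.784148
d^2_{0,-1}(2.2127) = -0.196821 +0.784148 = +0.587327

d=0.5873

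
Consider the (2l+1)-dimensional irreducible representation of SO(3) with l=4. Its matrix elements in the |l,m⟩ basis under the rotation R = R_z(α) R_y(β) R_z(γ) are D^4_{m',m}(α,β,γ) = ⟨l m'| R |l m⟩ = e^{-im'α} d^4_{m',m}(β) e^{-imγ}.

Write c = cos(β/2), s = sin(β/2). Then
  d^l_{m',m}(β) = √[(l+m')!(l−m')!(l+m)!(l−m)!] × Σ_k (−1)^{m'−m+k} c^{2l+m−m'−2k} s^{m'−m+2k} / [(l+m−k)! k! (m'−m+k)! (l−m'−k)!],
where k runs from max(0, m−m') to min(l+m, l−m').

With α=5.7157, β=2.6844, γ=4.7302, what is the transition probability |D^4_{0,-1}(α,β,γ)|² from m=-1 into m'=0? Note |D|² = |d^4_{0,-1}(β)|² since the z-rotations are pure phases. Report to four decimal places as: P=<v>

P=0.3407

Split into d^4_{0,-1}(β=2.6844) × two z-phases.
c=cos(2.6844/2)=0.226611, s=sin(2.6844/2)=0.973985; N=√[24·24·6·120]=643.987578
Admissible k: 0..3 (factorial args all ≥0)
  k=0: (−1)^1·643.9876/(144)·0.2266^7·0.9740^1 = -0.000134
  k=1: (−1)^2·643.9876/(24)·0.2266^5·0.9740^3 = +0.014816
  k=2: (−1)^3·643.9876/(24)·0.2266^3·0.9740^5 = -0.273696
  k=3: (−1)^4·643.9876/(144)·0.2266^1·0.9740^7 = +0.842680
d^4_{0,-1}(2.6844) = -0.000134 +0.014816 -0.273696 +0.842680 = +0.583665
|D^4_{0,-1}|² = |d^4_{0,-1}(β)|² = (+0.583665)² = 0.340665 (the z-rotation phases have unit modulus)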